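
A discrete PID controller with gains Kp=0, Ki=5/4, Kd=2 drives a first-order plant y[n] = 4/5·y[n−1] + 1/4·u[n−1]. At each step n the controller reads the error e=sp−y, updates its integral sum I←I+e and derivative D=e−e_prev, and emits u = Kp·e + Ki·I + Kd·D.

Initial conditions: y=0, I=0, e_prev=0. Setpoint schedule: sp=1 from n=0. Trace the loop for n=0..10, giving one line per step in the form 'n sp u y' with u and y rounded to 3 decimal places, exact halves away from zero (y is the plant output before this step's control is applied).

(exact arithmetic carried between steps; '≈' marks a value shown rounded to 6 d.p. or computed from one; I and e_prev carry over from the previous line; the table rounds u and y to 3 d.p., halves away from zero)
n=0: y=0, sp=1, e=sp−y=1; I=1, D=e−e_prev=1; u=0·1+5/4·1+2·1=3.25; next y=4/5·0+1/4·3.25=0.8125
n=1: y=0.8125, sp=1, e=sp−y=0.1875; I=1.1875, D=e−e_prev=-0.8125; u=0·0.1875+5/4·1.1875+2·(-0.8125)=-0.140625; next y=4/5·0.8125+1/4·(-0.140625)≈0.614844
n=2: y≈0.614844, sp=1, e=sp−y≈0.385156; I≈1.572656, D=e−e_prev≈0.197656; u=0·0.385156+5/4·1.572656+2·0.197656≈2.361133; next y=4/5·0.614844+1/4·2.361133≈1.082158
n=3: y≈1.082158, sp=1, e=sp−y≈-0.082158; I≈1.490498, D=e−e_prev≈-0.467314; u=0·(-0.082158)+5/4·1.490498+2·(-0.467314)≈0.928494; next y=4/5·1.082158+1/4·0.928494≈1.097850
n=4: y≈1.097850, sp=1, e=sp−y≈-0.097850; I≈1.392648, D=e−e_prev≈-0.015692; u=0·(-0.097850)+5/4·1.392648+2·(-0.015692)≈1.709427; next y=4/5·1.097850+1/4·1.709427≈1.305637
n=5: y≈1.305637, sp=1, e=sp−y≈-0.305637; I≈1.087011, D=e−e_prev≈-0.207787; u=0·(-0.305637)+5/4·1.087011+2·(-0.207787)≈0.943191; next y=4/5·1.305637+1/4·0.943191≈1.280307
n=6: y≈1.280307, sp=1, e=sp−y≈-0.280307; I≈0.806704, D=e−e_prev≈0.025330; u=0·(-0.280307)+5/4·0.806704+2·0.025330≈1.059040; next y=4/5·1.280307+1/4·1.059040≈1.289006
n=7: y≈1.289006, sp=1, e=sp−y≈-0.289006; I≈0.517699, D=e−e_prev≈-0.008698; u=0·(-0.289006)+5/4·0.517699+2·(-0.008698)≈0.629727; next y=4/5·1.289006+1/4·0.629727≈1.188636
n=8: y≈1.188636, sp=1, e=sp−y≈-0.188636; I≈0.329063, D=e−e_prev≈0.100369; u=0·(-0.188636)+5/4·0.329063+2·0.100369≈0.612067; next y=4/5·1.188636+1/4·0.612067≈1.103926
n=9: y≈1.103926, sp=1, e=sp−y≈-0.103926; I≈0.225137, D=e−e_prev≈0.084710; u=0·(-0.103926)+5/4·0.225137+2·0.084710≈0.450842; next y=4/5·1.103926+1/4·0.450842≈0.995851
n=10: y≈0.995851, sp=1, e=sp−y≈0.004149; I≈0.229286, D=e−e_prev≈0.108075; u=0·0.004149+5/4·0.229286+2·0.108075≈0.502757; next y=4/5·0.995851+1/4·0.502757≈0.922370

0 1 3.250 0.000
1 1 -0.141 0.813
2 1 2.361 0.615
3 1 0.928 1.082
4 1 1.709 1.098
5 1 0.943 1.306
6 1 1.059 1.280
7 1 0.630 1.289
8 1 0.612 1.189
9 1 0.451 1.104
10 1 0.503 0.996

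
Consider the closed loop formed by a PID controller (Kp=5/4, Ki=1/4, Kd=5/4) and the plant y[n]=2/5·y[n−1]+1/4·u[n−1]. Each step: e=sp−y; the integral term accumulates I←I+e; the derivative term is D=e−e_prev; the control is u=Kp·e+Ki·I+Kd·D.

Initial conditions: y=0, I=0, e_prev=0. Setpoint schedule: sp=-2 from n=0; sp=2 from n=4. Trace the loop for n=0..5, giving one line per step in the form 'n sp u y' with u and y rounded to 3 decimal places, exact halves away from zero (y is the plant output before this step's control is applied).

0 -2 -5.500 0.000
1 -2 0.281 -1.375
2 -2 -4.056 -0.480
3 -2 -1.320 -1.206
4 2 7.492 -0.812
5 2 -2.804 1.548

(exact arithmetic carried between steps; '≈' marks a value shown rounded to 6 d.p. or computed from one; I and e_prev carry over from the previous line; the table rounds u and y to 3 d.p., halves away from zero)
n=0: y=0, sp=-2, e=sp−y=-2; I=-2, D=e−e_prev=-2; u=5/4·(-2)+1/4·(-2)+5/4·(-2)=-5.5; next y=2/5·0+1/4·(-5.5)=-1.375
n=1: y=-1.375, sp=-2, e=sp−y=-0.625; I=-2.625, D=e−e_prev=1.375; u=5/4·(-0.625)+1/4·(-2.625)+5/4·1.375=0.28125; next y=2/5·(-1.375)+1/4·0.28125≈-0.479688
n=2: y≈-0.479688, sp=-2, e=sp−y≈-1.520313; I≈-4.145313, D=e−e_prev≈-0.895313; u=5/4·(-1.520313)+1/4·(-4.145313)+5/4·(-0.895313)≈-4.055859; next y=2/5·(-0.479688)+1/4·(-4.055859)≈-1.205840
n=3: y≈-1.205840, sp=-2, e=sp−y≈-0.794160; I≈-4.939473, D=e−e_prev≈0.726152; u=5/4·(-0.794160)+1/4·(-4.939473)+5/4·0.726152≈-1.319878; next y=2/5·(-1.205840)+1/4·(-1.319878)≈-0.812305
n=4: y≈-0.812305, sp=2, e=sp−y≈2.812305; I≈-2.127167, D=e−e_prev≈3.606466; u=5/4·2.812305+1/4·(-2.127167)+5/4·3.606466≈7.491672; next y=2/5·(-0.812305)+1/4·7.491672≈1.547996
n=5: y≈1.547996, sp=2, e=sp−y≈0.452004; I≈-1.675163, D=e−e_prev≈-2.360301; u=5/4·0.452004+1/4·(-1.675163)+5/4·(-2.360301)≈-2.804162; next y=2/5·1.547996+1/4·(-2.804162)≈-0.081842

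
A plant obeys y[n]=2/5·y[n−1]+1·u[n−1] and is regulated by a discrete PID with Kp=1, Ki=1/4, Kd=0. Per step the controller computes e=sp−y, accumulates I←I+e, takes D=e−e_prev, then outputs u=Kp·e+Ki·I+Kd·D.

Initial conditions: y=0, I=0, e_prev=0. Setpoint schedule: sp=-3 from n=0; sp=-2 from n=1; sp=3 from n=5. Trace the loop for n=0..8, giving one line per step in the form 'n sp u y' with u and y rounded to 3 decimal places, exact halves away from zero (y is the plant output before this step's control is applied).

0 -3 -3.750 0.000
1 -2 1.438 -3.750
2 -2 -2.734 -0.063
3 -2 0.152 -2.759
4 -2 -1.918 -0.951
5 3 5.754 -2.298
6 3 -1.838 4.834
7 3 3.627 0.096
8 3 -0.109 3.665

(exact arithmetic carried between steps; '≈' marks a value shown rounded to 6 d.p. or computed from one; I and e_prev carry over from the previous line; the table rounds u and y to 3 d.p., halves away from zero)
n=0: y=0, sp=-3, e=sp−y=-3; I=-3, D=e−e_prev=-3; u=1·(-3)+1/4·(-3)+0·(-3)=-3.75; next y=2/5·0+1·(-3.75)=-3.75
n=1: y=-3.75, sp=-2, e=sp−y=1.75; I=-1.25, D=e−e_prev=4.75; u=1·1.75+1/4·(-1.25)+0·4.75=1.4375; next y=2/5·(-3.75)+1·1.4375=-0.0625
n=2: y=-0.0625, sp=-2, e=sp−y=-1.9375; I=-3.1875, D=e−e_prev=-3.6875; u=1·(-1.9375)+1/4·(-3.1875)+0·(-3.6875)=-2.734375; next y=2/5·(-0.0625)+1·(-2.734375)=-2.759375
n=3: y=-2.759375, sp=-2, e=sp−y=0.759375; I=-2.428125, D=e−e_prev=2.696875; u=1·0.759375+1/4·(-2.428125)+0·2.696875≈0.152344; next y=2/5·(-2.759375)+1·0.152344≈-0.951406
n=4: y≈-0.951406, sp=-2, e=sp−y≈-1.048594; I≈-3.476719, D=e−e_prev≈-1.807969; u=1·(-1.048594)+1/4·(-3.476719)+0·(-1.807969)≈-1.917773; next y=2/5·(-0.951406)+1·(-1.917773)≈-2.298336
n=5: y≈-2.298336, sp=3, e=sp−y≈5.298336; I≈1.821617, D=e−e_prev≈6.346930; u=1·5.298336+1/4·1.821617+0·6.346930≈5.753740; next y=2/5·(-2.298336)+1·5.753740≈4.834406
n=6: y≈4.834406, sp=3, e=sp−y≈-1.834406; I≈-0.012789, D=e−e_prev≈-7.132742; u=1·(-1.834406)+1/4·(-0.012789)+0·(-7.132742)≈-1.837603; next y=2/5·4.834406+1·(-1.837603)≈0.096159
n=7: y≈0.096159, sp=3, e=sp−y≈2.903841; I≈2.891052, D=e−e_prev≈4.738247; u=1·2.903841+1/4·2.891052+0·4.738247≈3.626604; next y=2/5·0.096159+1·3.626604≈3.665067
n=8: y≈3.665067, sp=3, e=sp−y≈-0.665067; I≈2.225985, D=e−e_prev≈-3.568908; u=1·(-0.665067)+1/4·2.225985+0·(-3.568908)≈-0.108571; next y=2/5·3.665067+1·(-0.108571)≈1.357456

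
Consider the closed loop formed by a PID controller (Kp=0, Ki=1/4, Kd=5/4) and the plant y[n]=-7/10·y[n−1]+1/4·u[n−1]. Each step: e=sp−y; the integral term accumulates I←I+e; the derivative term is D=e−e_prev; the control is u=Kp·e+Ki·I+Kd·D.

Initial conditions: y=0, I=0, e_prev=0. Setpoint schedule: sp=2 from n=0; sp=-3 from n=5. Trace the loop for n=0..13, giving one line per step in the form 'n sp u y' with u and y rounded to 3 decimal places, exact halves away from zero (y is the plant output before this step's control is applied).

0 2 3.000 0.000
1 2 -0.125 0.750
2 2 3.084 -0.556
3 2 -0.484 1.160
4 2 5.012 -0.933
5 -3 -8.632 1.906
6 -3 8.040 -3.492
7 -3 -10.506 4.455
8 -3 12.863 -5.745
9 -3 -18.673 7.237
10 -3 20.453 -9.734
11 -3 -31.570 11.927
12 -3 34.028 -16.242
13 -3 -52.049 19.876

(exact arithmetic carried between steps; '≈' marks a value shown rounded to 6 d.p. or computed from one; I and e_prev carry over from the previous line; the table rounds u and y to 3 d.p., halves away from zero)
n=0: y=0, sp=2, e=sp−y=2; I=2, D=e−e_prev=2; u=0·2+1/4·2+5/4·2=3; next y=-7/10·0+1/4·3=0.75
n=1: y=0.75, sp=2, e=sp−y=1.25; I=3.25, D=e−e_prev=-0.75; u=0·1.25+1/4·3.25+5/4·(-0.75)=-0.125; next y=-7/10·0.75+1/4·(-0.125)=-0.55625
n=2: y=-0.55625, sp=2, e=sp−y=2.55625; I=5.80625, D=e−e_prev=1.30625; u=0·2.55625+1/4·5.80625+5/4·1.30625=3.084375; next y=-7/10·(-0.55625)+1/4·3.084375≈1.160469
n=3: y≈1.160469, sp=2, e=sp−y≈0.839531; I≈6.645781, D=e−e_prev≈-1.716719; u=0·0.839531+1/4·6.645781+5/4·(-1.716719)≈-0.484453; next y=-7/10·1.160469+1/4·(-0.484453)≈-0.933441
n=4: y≈-0.933441, sp=2, e=sp−y≈2.933441; I≈9.579223, D=e−e_prev≈2.093910; u=0·2.933441+1/4·9.579223+5/4·2.093910≈5.012193; next y=-7/10·(-0.933441)+1/4·5.012193≈1.906457
n=5: y≈1.906457, sp=-3, e=sp−y≈-4.906457; I≈4.672765, D=e−e_prev≈-7.839899; u=0·(-4.906457)+1/4·4.672765+5/4·(-7.839899)≈-8.631682; next y=-7/10·1.906457+1/4·(-8.631682)≈-3.492441
n=6: y≈-3.492441, sp=-3, e=sp−y≈0.492441; I≈5.165206, D=e−e_prev≈5.398898; u=0·0.492441+1/4·5.165206+5/4·5.398898≈8.039924; next y=-7/10·(-3.492441)+1/4·8.039924≈4.454689
n=7: y≈4.454689, sp=-3, e=sp−y≈-7.454689; I≈-2.289483, D=e−e_prev≈-7.947130; u=0·(-7.454689)+1/4·(-2.289483)+5/4·(-7.947130)≈-10.506283; next y=-7/10·4.454689+1/4·(-10.506283)≈-5.744853
n=8: y≈-5.744853, sp=-3, e=sp−y≈2.744853; I≈0.455370, D=e−e_prev≈10.199543; u=0·2.744853+1/4·0.455370+5/4·10.199543≈12.863271; next y=-7/10·(-5.744853)+1/4·12.863271≈7.237215
n=9: y≈7.237215, sp=-3, e=sp−y≈-10.237215; I≈-9.781845, D=e−e_prev≈-12.982069; u=0·(-10.237215)+1/4·(-9.781845)+5/4·(-12.982069)≈-18.673047; next y=-7/10·7.237215+1/4·(-18.673047)≈-9.734312
n=10: y≈-9.734312, sp=-3, e=sp−y≈6.734312; I≈-3.047533, D=e−e_prev≈16.971528; u=0·6.734312+1/4·(-3.047533)+5/4·16.971528≈20.452526; next y=-7/10·(-9.734312)+1/4·20.452526≈11.927150
n=11: y≈11.927150, sp=-3, e=sp−y≈-14.927150; I≈-17.974683, D=e−e_prev≈-21.661463; u=0·(-14.927150)+1/4·(-17.974683)+5/4·(-21.661463)≈-31.570499; next y=-7/10·11.927150+1/4·(-31.570499)≈-16.241630
n=12: y≈-16.241630, sp=-3, e=sp−y≈13.241630; I≈-4.733053, D=e−e_prev≈28.168780; u=0·13.241630+1/4·(-4.733053)+5/4·28.168780≈34.027712; next y=-7/10·(-16.241630)+1/4·34.027712≈19.876069
n=13: y≈19.876069, sp=-3, e=sp−y≈-22.876069; I≈-27.609122, D=e−e_prev≈-36.117699; u=0·(-22.876069)+1/4·(-27.609122)+5/4·(-36.117699)≈-52.049404; next y=-7/10·19.876069+1/4·(-52.049404)≈-26.925599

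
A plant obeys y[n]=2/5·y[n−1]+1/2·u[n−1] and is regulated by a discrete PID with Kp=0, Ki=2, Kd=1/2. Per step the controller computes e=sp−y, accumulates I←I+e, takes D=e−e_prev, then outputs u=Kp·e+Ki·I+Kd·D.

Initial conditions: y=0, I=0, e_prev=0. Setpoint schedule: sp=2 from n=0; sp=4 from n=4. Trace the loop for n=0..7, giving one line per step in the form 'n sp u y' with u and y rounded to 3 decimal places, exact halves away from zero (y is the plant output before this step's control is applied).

(exact arithmetic carried between steps; '≈' marks a value shown rounded to 6 d.p. or computed from one; I and e_prev carry over from the previous line; the table rounds u and y to 3 d.p., halves away from zero)
n=0: y=0, sp=2, e=sp−y=2; I=2, D=e−e_prev=2; u=0·2+2·2+1/2·2=5; next y=2/5·0+1/2·5=2.5
n=1: y=2.5, sp=2, e=sp−y=-0.5; I=1.5, D=e−e_prev=-2.5; u=0·(-0.5)+2·1.5+1/2·(-2.5)=1.75; next y=2/5·2.5+1/2·1.75=1.875
n=2: y=1.875, sp=2, e=sp−y=0.125; I=1.625, D=e−e_prev=0.625; u=0·0.125+2·1.625+1/2·0.625=3.5625; next y=2/5·1.875+1/2·3.5625=2.53125
n=3: y=2.53125, sp=2, e=sp−y=-0.53125; I=1.09375, D=e−e_prev=-0.65625; u=0·(-0.53125)+2·1.09375+1/2·(-0.65625)=1.859375; next y=2/5·2.53125+1/2·1.859375≈1.942188
n=4: y≈1.942188, sp=4, e=sp−y≈2.057813; I≈3.151563, D=e−e_prev≈2.589063; u=0·2.057813+2·3.151563+1/2·2.589063≈7.597656; next y=2/5·1.942188+1/2·7.597656≈4.575703
n=5: y≈4.575703, sp=4, e=sp−y≈-0.575703; I≈2.575859, D=e−e_prev≈-2.633516; u=0·(-0.575703)+2·2.575859+1/2·(-2.633516)≈3.834961; next y=2/5·4.575703+1/2·3.834961≈3.747762
n=6: y≈3.747762, sp=4, e=sp−y≈0.252238; I≈2.828098, D=e−e_prev≈0.827941; u=0·0.252238+2·2.828098+1/2·0.827941≈6.070166; next y=2/5·3.747762+1/2·6.070166≈4.534188
n=7: y≈4.534188, sp=4, e=sp−y≈-0.534188; I≈2.293910, D=e−e_prev≈-0.786426; u=0·(-0.534188)+2·2.293910+1/2·(-0.786426)≈4.194607; next y=2/5·4.534188+1/2·4.194607≈3.910979

0 2 5.000 0.000
1 2 1.750 2.500
2 2 3.563 1.875
3 2 1.859 2.531
4 4 7.598 1.942
5 4 3.835 4.576
6 4 6.070 3.748
7 4 4.195 4.534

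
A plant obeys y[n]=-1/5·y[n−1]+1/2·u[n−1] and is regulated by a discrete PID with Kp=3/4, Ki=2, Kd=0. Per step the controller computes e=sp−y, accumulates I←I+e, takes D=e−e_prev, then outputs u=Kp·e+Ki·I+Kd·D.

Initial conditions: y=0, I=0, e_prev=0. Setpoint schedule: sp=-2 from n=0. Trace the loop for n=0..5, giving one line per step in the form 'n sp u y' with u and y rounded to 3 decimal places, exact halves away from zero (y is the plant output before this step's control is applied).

(exact arithmetic carried between steps; '≈' marks a value shown rounded to 6 d.p. or computed from one; I and e_prev carry over from the previous line; the table rounds u and y to 3 d.p., halves away from zero)
n=0: y=0, sp=-2, e=sp−y=-2; I=-2, D=e−e_prev=-2; u=3/4·(-2)+2·(-2)+0·(-2)=-5.5; next y=-1/5·0+1/2·(-5.5)=-2.75
n=1: y=-2.75, sp=-2, e=sp−y=0.75; I=-1.25, D=e−e_prev=2.75; u=3/4·0.75+2·(-1.25)+0·2.75=-1.9375; next y=-1/5·(-2.75)+1/2·(-1.9375)=-0.41875
n=2: y=-0.41875, sp=-2, e=sp−y=-1.58125; I=-2.83125, D=e−e_prev=-2.33125; u=3/4·(-1.58125)+2·(-2.83125)+0·(-2.33125)≈-6.848438; next y=-1/5·(-0.41875)+1/2·(-6.848438)≈-3.340469
n=3: y≈-3.340469, sp=-2, e=sp−y≈1.340469; I≈-1.490781, D=e−e_prev≈2.921719; u=3/4·1.340469+2·(-1.490781)+0·2.921719≈-1.976211; next y=-1/5·(-3.340469)+1/2·(-1.976211)≈-0.320012
n=4: y≈-0.320012, sp=-2, e=sp−y≈-1.679988; I≈-3.170770, D=e−e_prev≈-3.020457; u=3/4·(-1.679988)+2·(-3.170770)+0·(-3.020457)≈-7.601530; next y=-1/5·(-0.320012)+1/2·(-7.601530)≈-3.736763
n=5: y≈-3.736763, sp=-2, e=sp−y≈1.736763; I≈-1.434007, D=e−e_prev≈3.416751; u=3/4·1.736763+2·(-1.434007)+0·3.416751≈-1.565441; next y=-1/5·(-3.736763)+1/2·(-1.565441)≈-0.035368

0 -2 -5.500 0.000
1 -2 -1.938 -2.750
2 -2 -6.848 -0.419
3 -2 -1.976 -3.340
4 -2 -7.602 -0.320
5 -2 -1.565 -3.737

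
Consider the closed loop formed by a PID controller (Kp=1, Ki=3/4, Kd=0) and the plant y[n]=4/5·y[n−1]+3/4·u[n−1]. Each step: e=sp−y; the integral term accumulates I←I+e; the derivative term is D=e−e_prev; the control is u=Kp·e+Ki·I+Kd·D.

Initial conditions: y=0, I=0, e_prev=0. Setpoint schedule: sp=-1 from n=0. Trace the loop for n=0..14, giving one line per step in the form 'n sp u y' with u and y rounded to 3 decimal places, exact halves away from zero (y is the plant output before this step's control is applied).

0 -1 -1.750 0.000
1 -1 -0.203 -1.313
2 -1 -0.162 -1.202
3 -1 -0.219 -1.083
4 -1 -0.248 -1.030
5 -1 -0.260 -1.011
6 -1 -0.264 -1.004
7 -1 -0.266 -1.001
8 -1 -0.266 -1.000
9 -1 -0.267 -1.000
10 -1 -0.267 -1.000
11 -1 -0.267 -1.000
12 -1 -0.267 -1.000
13 -1 -0.267 -1.000
14 -1 -0.267 -1.000

(exact arithmetic carried between steps; '≈' marks a value shown rounded to 6 d.p. or computed from one; I and e_prev carry over from the previous line; the table rounds u and y to 3 d.p., halves away from zero)
n=0: y=0, sp=-1, e=sp−y=-1; I=-1, D=e−e_prev=-1; u=1·(-1)+3/4·(-1)+0·(-1)=-1.75; next y=4/5·0+3/4·(-1.75)=-1.3125
n=1: y=-1.3125, sp=-1, e=sp−y=0.3125; I=-0.6875, D=e−e_prev=1.3125; u=1·0.3125+3/4·(-0.6875)+0·1.3125=-0.203125; next y=4/5·(-1.3125)+3/4·(-0.203125)≈-1.202344
n=2: y≈-1.202344, sp=-1, e=sp−y≈0.202344; I≈-0.485156, D=e−e_prev≈-0.110156; u=1·0.202344+3/4·(-0.485156)+0·(-0.110156)≈-0.161523; next y=4/5·(-1.202344)+3/4·(-0.161523)≈-1.083018
n=3: y≈-1.083018, sp=-1, e=sp−y≈0.083018; I≈-0.402139, D=e−e_prev≈-0.119326; u=1·0.083018+3/4·(-0.402139)+0·(-0.119326)≈-0.218586; next y=4/5·(-1.083018)+3/4·(-0.218586)≈-1.030354
n=4: y≈-1.030354, sp=-1, e=sp−y≈0.030354; I≈-0.371785, D=e−e_prev≈-0.052664; u=1·0.030354+3/4·(-0.371785)+0·(-0.052664)≈-0.248485; next y=4/5·(-1.030354)+3/4·(-0.248485)≈-1.010647
n=5: y≈-1.010647, sp=-1, e=sp−y≈0.010647; I≈-0.361138, D=e−e_prev≈-0.019707; u=1·0.010647+3/4·(-0.361138)+0·(-0.019707)≈-0.260207; next y=4/5·(-1.010647)+3/4·(-0.260207)≈-1.003673
n=6: y≈-1.003673, sp=-1, e=sp−y≈0.003673; I≈-0.357466, D=e−e_prev≈-0.006974; u=1·0.003673+3/4·(-0.357466)+0·(-0.006974)≈-0.264427; next y=4/5·(-1.003673)+3/4·(-0.264427)≈-1.001258
n=7: y≈-1.001258, sp=-1, e=sp−y≈0.001258; I≈-0.356208, D=e−e_prev≈-0.002415; u=1·0.001258+3/4·(-0.356208)+0·(-0.002415)≈-0.265898; next y=4/5·(-1.001258)+3/4·(-0.265898)≈-1.000430
n=8: y≈-1.000430, sp=-1, e=sp−y≈0.000430; I≈-0.355778, D=e−e_prev≈-0.000828; u=1·0.000430+3/4·(-0.355778)+0·(-0.000828)≈-0.266404; next y=4/5·(-1.000430)+3/4·(-0.266404)≈-1.000147
n=9: y≈-1.000147, sp=-1, e=sp−y≈0.000147; I≈-0.355631, D=e−e_prev≈-0.000283; u=1·0.000147+3/4·(-0.355631)+0·(-0.000283)≈-0.266577; next y=4/5·(-1.000147)+3/4·(-0.266577)≈-1.000050
n=10: y≈-1.000050, sp=-1, e=sp−y≈0.000050; I≈-0.355581, D=e−e_prev≈-0.000097; u=1·0.000050+3/4·(-0.355581)+0·(-0.000097)≈-0.266636; next y=4/5·(-1.000050)+3/4·(-0.266636)≈-1.000017
n=11: y≈-1.000017, sp=-1, e=sp−y≈0.000017; I≈-0.355564, D=e−e_prev≈-0.000033; u=1·0.000017+3/4·(-0.355564)+0·(-0.000033)≈-0.266656; next y=4/5·(-1.000017)+3/4·(-0.266656)≈-1.000006
n=12: y≈-1.000006, sp=-1, e=sp−y≈0.000006; I≈-0.355559, D=e−e_prev≈-0.000011; u=1·0.000006+3/4·(-0.355559)+0·(-0.000011)≈-0.266663; next y=4/5·(-1.000006)+3/4·(-0.266663)≈-1.000002
n=13: y≈-1.000002, sp=-1, e=sp−y≈0.000002; I≈-0.355557, D=e−e_prev≈-0.000004; u=1·0.000002+3/4·(-0.355557)+0·(-0.000004)≈-0.266665; next y=4/5·(-1.000002)+3/4·(-0.266665)≈-1.000001
n=14: y≈-1.000001, sp=-1, e=sp−y≈0.000001; I≈-0.355556, D=e−e_prev≈-0.000001; u=1·0.000001+3/4·(-0.355556)+0·(-0.000001)≈-0.266666; next y=4/5·(-1.000001)+3/4·(-0.266666)≈-1.000000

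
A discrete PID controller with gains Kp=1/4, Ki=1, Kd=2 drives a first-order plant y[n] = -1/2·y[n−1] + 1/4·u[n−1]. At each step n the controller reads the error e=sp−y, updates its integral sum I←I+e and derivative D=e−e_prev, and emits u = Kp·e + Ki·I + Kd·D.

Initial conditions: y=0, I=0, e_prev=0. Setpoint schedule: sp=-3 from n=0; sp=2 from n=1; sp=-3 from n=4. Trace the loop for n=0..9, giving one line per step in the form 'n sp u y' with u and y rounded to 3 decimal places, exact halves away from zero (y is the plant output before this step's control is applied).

0 -3 -9.750 0.000
1 2 17.422 -2.438
2 2 -19.054 5.574
3 2 36.051 -7.551
4 -3 -62.998 12.788
5 -3 85.418 -22.144
6 -3 -142.654 32.426
7 -3 205.045 -51.877
8 -3 -334.182 77.199
9 -3 491.641 -122.145

(exact arithmetic carried between steps; '≈' marks a value shown rounded to 6 d.p. or computed from one; I and e_prev carry over from the previous line; the table rounds u and y to 3 d.p., halves away from zero)
n=0: y=0, sp=-3, e=sp−y=-3; I=-3, D=e−e_prev=-3; u=1/4·(-3)+1·(-3)+2·(-3)=-9.75; next y=-1/2·0+1/4·(-9.75)=-2.4375
n=1: y=-2.4375, sp=2, e=sp−y=4.4375; I=1.4375, D=e−e_prev=7.4375; u=1/4·4.4375+1·1.4375+2·7.4375=17.421875; next y=-1/2·(-2.4375)+1/4·17.421875≈5.574219
n=2: y≈5.574219, sp=2, e=sp−y≈-3.574219; I≈-2.136719, D=e−e_prev≈-8.011719; u=1/4·(-3.574219)+1·(-2.136719)+2·(-8.011719)≈-19.053711; next y=-1/2·5.574219+1/4·(-19.053711)≈-7.550537
n=3: y≈-7.550537, sp=2, e=sp−y≈9.550537; I≈7.413818, D=e−e_prev≈13.124756; u=1/4·9.550537+1·7.413818+2·13.124756≈36.050964; next y=-1/2·(-7.550537)+1/4·36.050964≈12.788010
n=4: y≈12.788010, sp=-3, e=sp−y≈-15.788010; I≈-8.374191, D=e−e_prev≈-25.338547; u=1/4·(-15.788010)+1·(-8.374191)+2·(-25.338547)≈-62.998287; next y=-1/2·12.788010+1/4·(-62.998287)≈-22.143577
n=5: y≈-22.143577, sp=-3, e=sp−y≈19.143577; I≈10.769385, D=e−e_prev≈34.931586; u=1/4·19.143577+1·10.769385+2·34.931586≈85.418452; next y=-1/2·(-22.143577)+1/4·85.418452≈32.426401
n=6: y≈32.426401, sp=-3, e=sp−y≈-35.426401; I≈-24.657016, D=e−e_prev≈-54.569978; u=1/4·(-35.426401)+1·(-24.657016)+2·(-54.569978)≈-142.653572; next y=-1/2·32.426401+1/4·(-142.653572)≈-51.876594
n=7: y≈-51.876594, sp=-3, e=sp−y≈48.876594; I≈24.219578, D=e−e_prev≈84.302995; u=1/4·48.876594+1·24.219578+2·84.302995≈205.044716; next y=-1/2·(-51.876594)+1/4·205.044716≈77.199476
n=8: y≈77.199476, sp=-3, e=sp−y≈-80.199476; I≈-55.979898, D=e−e_prev≈-129.076070; u=1/4·(-80.199476)+1·(-55.979898)+2·(-129.076070)≈-334.181906; next y=-1/2·77.199476+1/4·(-334.181906)≈-122.145215
n=9: y≈-122.145215, sp=-3, e=sp−y≈119.145215; I≈63.165316, D=e−e_prev≈199.344690; u=1/4·119.145215+1·63.165316+2·199.344690≈491.641001; next y=-1/2·(-122.145215)+1/4·491.641001≈183.982857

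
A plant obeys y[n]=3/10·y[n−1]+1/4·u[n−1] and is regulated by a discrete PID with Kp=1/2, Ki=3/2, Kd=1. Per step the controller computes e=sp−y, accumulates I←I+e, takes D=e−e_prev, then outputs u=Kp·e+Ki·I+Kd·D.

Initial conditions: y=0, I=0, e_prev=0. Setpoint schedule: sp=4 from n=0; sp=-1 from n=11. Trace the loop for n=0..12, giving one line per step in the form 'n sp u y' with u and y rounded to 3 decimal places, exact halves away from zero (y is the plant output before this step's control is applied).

0 4 12.000 0.000
1 4 5.000 3.000
2 4 12.050 2.150
3 4 9.453 3.658
4 4 12.065 3.460
5 4 10.895 4.054
6 4 11.751 3.940
7 4 11.187 4.120
8 4 11.448 4.033
9 4 11.195 4.072
10 4 11.281 4.020
11 -1 -3.819 4.026
12 -1 4.967 0.253

(exact arithmetic carried between steps; '≈' marks a value shown rounded to 6 d.p. or computed from one; I and e_prev carry over from the previous line; the table rounds u and y to 3 d.p., halves away from zero)
n=0: y=0, sp=4, e=sp−y=4; I=4, D=e−e_prev=4; u=1/2·4+3/2·4+1·4=12; next y=3/10·0+1/4·12=3
n=1: y=3, sp=4, e=sp−y=1; I=5, D=e−e_prev=-3; u=1/2·1+3/2·5+1·(-3)=5; next y=3/10·3+1/4·5=2.15
n=2: y=2.15, sp=4, e=sp−y=1.85; I=6.85, D=e−e_prev=0.85; u=1/2·1.85+3/2·6.85+1·0.85=12.05; next y=3/10·2.15+1/4·12.05=3.6575
n=3: y=3.6575, sp=4, e=sp−y=0.3425; I=7.1925, D=e−e_prev=-1.5075; u=1/2·0.3425+3/2·7.1925+1·(-1.5075)=9.4525; next y=3/10·3.6575+1/4·9.4525=3.460375
n=4: y=3.460375, sp=4, e=sp−y=0.539625; I=7.732125, D=e−e_prev=0.197125; u=1/2·0.539625+3/2·7.732125+1·0.197125=12.065125; next y=3/10·3.460375+1/4·12.065125≈4.054394
n=5: y≈4.054394, sp=4, e=sp−y≈-0.054394; I≈7.677731, D=e−e_prev≈-0.594019; u=1/2·(-0.054394)+3/2·7.677731+1·(-0.594019)≈10.895381; next y=3/10·4.054394+1/4·10.895381≈3.940163
n=6: y≈3.940163, sp=4, e=sp−y≈0.059837; I≈7.737568, D=e−e_prev≈0.114230; u=1/2·0.059837+3/2·7.737568+1·0.114230≈11.750500; next y=3/10·3.940163+1/4·11.750500≈4.119674
n=7: y≈4.119674, sp=4, e=sp−y≈-0.119674; I≈7.617894, D=e−e_prev≈-0.179511; u=1/2·(-0.119674)+3/2·7.617894+1·(-0.179511)≈11.187493; next y=3/10·4.119674+1/4·11.187493≈4.032775
n=8: y≈4.032775, sp=4, e=sp−y≈-0.032775; I≈7.585118, D=e−e_prev≈0.086899; u=1/2·(-0.032775)+3/2·7.585118+1·0.086899≈11.448188; next y=3/10·4.032775+1/4·11.448188≈4.071880
n=9: y≈4.071880, sp=4, e=sp−y≈-0.071880; I≈7.513239, D=e−e_prev≈-0.039104; u=1/2·(-0.071880)+3/2·7.513239+1·(-0.039104)≈11.194814; next y=3/10·4.071880+1/4·11.194814≈4.020267
n=10: y≈4.020267, sp=4, e=sp−y≈-0.020267; I≈7.492971, D=e−e_prev≈0.051612; u=1/2·(-0.020267)+3/2·7.492971+1·0.051612≈11.280936; next y=3/10·4.020267+1/4·11.280936≈4.026314
n=11: y≈4.026314, sp=-1, e=sp−y≈-5.026314; I≈2.466657, D=e−e_prev≈-5.006047; u=1/2·(-5.026314)+3/2·2.466657+1·(-5.006047)≈-3.819218; next y=3/10·4.026314+1/4·(-3.819218)≈0.253090
n=12: y≈0.253090, sp=-1, e=sp−y≈-1.253090; I≈1.213567, D=e−e_prev≈3.773224; u=1/2·(-1.253090)+3/2·1.213567+1·3.773224≈4.967031; next y=3/10·0.253090+1/4·4.967031≈1.317685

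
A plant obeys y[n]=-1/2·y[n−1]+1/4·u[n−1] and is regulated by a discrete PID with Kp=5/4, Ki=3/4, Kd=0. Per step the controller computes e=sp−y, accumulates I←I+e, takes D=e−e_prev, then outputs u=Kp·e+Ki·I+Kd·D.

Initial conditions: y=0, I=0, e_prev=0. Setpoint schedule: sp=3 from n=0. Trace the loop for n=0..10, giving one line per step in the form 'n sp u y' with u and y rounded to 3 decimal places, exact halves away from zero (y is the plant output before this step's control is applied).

(exact arithmetic carried between steps; '≈' marks a value shown rounded to 6 d.p. or computed from one; I and e_prev carry over from the previous line; the table rounds u and y to 3 d.p., halves away from zero)
n=0: y=0, sp=3, e=sp−y=3; I=3, D=e−e_prev=3; u=5/4·3+3/4·3+0·3=6; next y=-1/2·0+1/4·6=1.5
n=1: y=1.5, sp=3, e=sp−y=1.5; I=4.5, D=e−e_prev=-1.5; u=5/4·1.5+3/4·4.5+0·(-1.5)=5.25; next y=-1/2·1.5+1/4·5.25=0.5625
n=2: y=0.5625, sp=3, e=sp−y=2.4375; I=6.9375, D=e−e_prev=0.9375; u=5/4·2.4375+3/4·6.9375+0·0.9375=8.25; next y=-1/2·0.5625+1/4·8.25=1.78125
n=3: y=1.78125, sp=3, e=sp−y=1.21875; I=8.15625, D=e−e_prev=-1.21875; u=5/4·1.21875+3/4·8.15625+0·(-1.21875)=7.640625; next y=-1/2·1.78125+1/4·7.640625≈1.019531
n=4: y≈1.019531, sp=3, e=sp−y≈1.980469; I≈10.136719, D=e−e_prev≈0.761719; u=5/4·1.980469+3/4·10.136719+0·0.761719≈10.078125; next y=-1/2·1.019531+1/4·10.078125≈2.009766
n=5: y≈2.009766, sp=3, e=sp−y≈0.990234; I≈11.126953, D=e−e_prev≈-0.990234; u=5/4·0.990234+3/4·11.126953+0·(-0.990234)≈9.583008; next y=-1/2·2.009766+1/4·9.583008≈1.390869
n=6: y≈1.390869, sp=3, e=sp−y≈1.609131; I≈12.736084, D=e−e_prev≈0.618896; u=5/4·1.609131+3/4·12.736084+0·0.618896≈11.563477; next y=-1/2·1.390869+1/4·11.563477≈2.195435
n=7: y≈2.195435, sp=3, e=sp−y≈0.804565; I≈13.540649, D=e−e_prev≈-0.804565; u=5/4·0.804565+3/4·13.540649+0·(-0.804565)≈11.161194; next y=-1/2·2.195435+1/4·11.161194≈1.692581
n=8: y≈1.692581, sp=3, e=sp−y≈1.307419; I≈14.848068, D=e−e_prev≈0.502853; u=5/4·1.307419+3/4·14.848068+0·0.502853≈12.770325; next y=-1/2·1.692581+1/4·12.770325≈2.346291
n=9: y≈2.346291, sp=3, e=sp−y≈0.653709; I≈15.501778, D=e−e_prev≈-0.653709; u=5/4·0.653709+3/4·15.501778+0·(-0.653709)≈12.443470; next y=-1/2·2.346291+1/4·12.443470≈1.937722
n=10: y≈1.937722, sp=3, e=sp−y≈1.062278; I≈16.564055, D=e−e_prev≈0.408568; u=5/4·1.062278+3/4·16.564055+0·0.408568≈13.750889; next y=-1/2·1.937722+1/4·13.750889≈2.468861

0 3 6.000 0.000
1 3 5.250 1.500
2 3 8.250 0.563
3 3 7.641 1.781
4 3 10.078 1.020
5 3 9.583 2.010
6 3 11.563 1.391
7 3 11.161 2.195
8 3 12.770 1.693
9 3 12.443 2.346
10 3 13.751 1.938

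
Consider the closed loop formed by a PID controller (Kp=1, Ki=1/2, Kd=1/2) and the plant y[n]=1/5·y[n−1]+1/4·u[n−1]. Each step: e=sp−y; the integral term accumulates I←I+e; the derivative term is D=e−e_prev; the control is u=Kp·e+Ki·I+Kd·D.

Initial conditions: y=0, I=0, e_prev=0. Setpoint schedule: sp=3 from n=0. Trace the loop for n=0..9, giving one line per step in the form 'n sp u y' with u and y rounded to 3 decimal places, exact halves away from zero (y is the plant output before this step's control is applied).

0 3 6.000 0.000
1 3 3.000 1.500
2 3 5.400 1.050
3 3 5.130 1.560
4 3 6.036 1.595
5 3 6.289 1.828
6 3 6.772 1.938
7 3 7.073 2.081
8 3 7.396 2.184
9 3 7.653 2.286

(exact arithmetic carried between steps; '≈' marks a value shown rounded to 6 d.p. or computed from one; I and e_prev carry over from the previous line; the table rounds u and y to 3 d.p., halves away from zero)
n=0: y=0, sp=3, e=sp−y=3; I=3, D=e−e_prev=3; u=1·3+1/2·3+1/2·3=6; next y=1/5·0+1/4·6=1.5
n=1: y=1.5, sp=3, e=sp−y=1.5; I=4.5, D=e−e_prev=-1.5; u=1·1.5+1/2·4.5+1/2·(-1.5)=3; next y=1/5·1.5+1/4·3=1.05
n=2: y=1.05, sp=3, e=sp−y=1.95; I=6.45, D=e−e_prev=0.45; u=1·1.95+1/2·6.45+1/2·0.45=5.4; next y=1/5·1.05+1/4·5.4=1.56
n=3: y=1.56, sp=3, e=sp−y=1.44; I=7.89, D=e−e_prev=-0.51; u=1·1.44+1/2·7.89+1/2·(-0.51)=5.13; next y=1/5·1.56+1/4·5.13=1.5945
n=4: y=1.5945, sp=3, e=sp−y=1.4055; I=9.2955, D=e−e_prev=-0.0345; u=1·1.4055+1/2·9.2955+1/2·(-0.0345)=6.036; next y=1/5·1.5945+1/4·6.036=1.8279
n=5: y=1.8279, sp=3, e=sp−y=1.1721; I=10.4676, D=e−e_prev=-0.2334; u=1·1.1721+1/2·10.4676+1/2·(-0.2334)=6.2892; next y=1/5·1.8279+1/4·6.2892=1.93788
n=6: y=1.93788, sp=3, e=sp−y=1.06212; I=11.52972, D=e−e_prev=-0.10998; u=1·1.06212+1/2·11.52972+1/2·(-0.10998)=6.77199; next y=1/5·1.93788+1/4·6.77199≈2.080574
n=7: y≈2.080574, sp=3, e=sp−y≈0.919427; I≈12.449147, D=e−e_prev≈-0.142694; u=1·0.919427+1/2·12.449147+1/2·(-0.142694)≈7.072653; next y=1/5·2.080574+1/4·7.072653≈2.184278
n=8: y≈2.184278, sp=3, e=sp−y≈0.815722; I≈13.264869, D=e−e_prev≈-0.103704; u=1·0.815722+1/2·13.264869+1/2·(-0.103704)≈7.396304; next y=1/5·2.184278+1/4·7.396304≈2.285932
n=9: y≈2.285932, sp=3, e=sp−y≈0.714068; I≈13.978937, D=e−e_prev≈-0.101654; u=1·0.714068+1/2·13.978937+1/2·(-0.101654)≈7.652710; next y=1/5·2.285932+1/4·7.652710≈2.370364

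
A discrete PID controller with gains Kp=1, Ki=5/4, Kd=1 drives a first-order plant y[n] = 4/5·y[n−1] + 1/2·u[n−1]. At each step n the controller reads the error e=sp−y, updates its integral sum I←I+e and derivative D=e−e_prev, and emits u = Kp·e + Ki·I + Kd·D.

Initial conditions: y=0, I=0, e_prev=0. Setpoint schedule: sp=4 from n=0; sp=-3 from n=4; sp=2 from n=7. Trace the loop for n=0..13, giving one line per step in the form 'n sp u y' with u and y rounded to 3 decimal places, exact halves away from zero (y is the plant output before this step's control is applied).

0 4 13.000 0.000
1 4 -7.125 6.500
2 4 12.053 1.638
3 4 -8.378 7.337
4 -3 -11.216 1.680
5 -3 3.596 -4.264
6 -3 -9.383 -1.613
7 2 21.983 -5.982
8 2 -17.019 6.206
9 2 21.602 -3.545
10 2 -18.625 7.965
11 2 20.871 -2.940
12 2 -19.686 8.083
13 2 20.977 -3.376

(exact arithmetic carried between steps; '≈' marks a value shown rounded to 6 d.p. or computed from one; I and e_prev carry over from the previous line; the table rounds u and y to 3 d.p., halves away from zero)
n=0: y=0, sp=4, e=sp−y=4; I=4, D=e−e_prev=4; u=1·4+5/4·4+1·4=13; next y=4/5·0+1/2·13=6.5
n=1: y=6.5, sp=4, e=sp−y=-2.5; I=1.5, D=e−e_prev=-6.5; u=1·(-2.5)+5/4·1.5+1·(-6.5)=-7.125; next y=4/5·6.5+1/2·(-7.125)=1.6375
n=2: y=1.6375, sp=4, e=sp−y=2.3625; I=3.8625, D=e−e_prev=4.8625; u=1·2.3625+5/4·3.8625+1·4.8625=12.053125; next y=4/5·1.6375+1/2·12.053125≈7.336563
n=3: y≈7.336563, sp=4, e=sp−y≈-3.336563; I≈0.525938, D=e−e_prev≈-5.699063; u=1·(-3.336563)+5/4·0.525938+1·(-5.699063)≈-8.378203; next y=4/5·7.336563+1/2·(-8.378203)≈1.680148
n=4: y≈1.680148, sp=-3, e=sp−y≈-4.680148; I≈-4.154211, D=e−e_prev≈-1.343586; u=1·(-4.680148)+5/4·(-4.154211)+1·(-1.343586)≈-11.216498; next y=4/5·1.680148+1/2·(-11.216498)≈-4.264130
n=5: y≈-4.264130, sp=-3, e=sp−y≈1.264130; I≈-2.890081, D=e−e_prev≈5.944279; u=1·1.264130+5/4·(-2.890081)+1·5.944279≈3.595808; next y=4/5·(-4.264130)+1/2·3.595808≈-1.613400
n=6: y≈-1.613400, sp=-3, e=sp−y≈-1.386600; I≈-4.276681, D=e−e_prev≈-2.650730; u=1·(-1.386600)+5/4·(-4.276681)+1·(-2.650730)≈-9.383181; next y=4/5·(-1.613400)+1/2·(-9.383181)≈-5.982310
n=7: y≈-5.982310, sp=2, e=sp−y≈7.982310; I≈3.705630, D=e−e_prev≈9.368910; u=1·7.982310+5/4·3.705630+1·9.368910≈21.983258; next y=4/5·(-5.982310)+1/2·21.983258≈6.205781
n=8: y≈6.205781, sp=2, e=sp−y≈-4.205781; I≈-0.500151, D=e−e_prev≈-12.188091; u=1·(-4.205781)+5/4·(-0.500151)+1·(-12.188091)≈-17.019060; next y=4/5·6.205781+1/2·(-17.019060)≈-3.544906
n=9: y≈-3.544906, sp=2, e=sp−y≈5.544906; I≈5.044755, D=e−e_prev≈9.750686; u=1·5.544906+5/4·5.044755+1·9.750686≈21.601535; next y=4/5·(-3.544906)+1/2·21.601535≈7.964843
n=10: y≈7.964843, sp=2, e=sp−y≈-5.964843; I≈-0.920088, D=e−e_prev≈-11.509749; u=1·(-5.964843)+5/4·(-0.920088)+1·(-11.509749)≈-18.624703; next y=4/5·7.964843+1/2·(-18.624703)≈-2.940477
n=11: y≈-2.940477, sp=2, e=sp−y≈4.940477; I≈4.020388, D=e−e_prev≈10.905320; u=1·4.940477+5/4·4.020388+1·10.905320≈20.871282; next y=4/5·(-2.940477)+1/2·20.871282≈8.083260
n=12: y≈8.083260, sp=2, e=sp−y≈-6.083260; I≈-2.062871, D=e−e_prev≈-11.023736; u=1·(-6.083260)+5/4·(-2.062871)+1·(-11.023736)≈-19.685585; next y=4/5·8.083260+1/2·(-19.685585)≈-3.376185
n=13: y≈-3.376185, sp=2, e=sp−y≈5.376185; I≈3.313314, D=e−e_prev≈11.459445; u=1·5.376185+5/4·3.313314+1·11.459445≈20.977271; next y=4/5·(-3.376185)+1/2·20.977271≈7.787688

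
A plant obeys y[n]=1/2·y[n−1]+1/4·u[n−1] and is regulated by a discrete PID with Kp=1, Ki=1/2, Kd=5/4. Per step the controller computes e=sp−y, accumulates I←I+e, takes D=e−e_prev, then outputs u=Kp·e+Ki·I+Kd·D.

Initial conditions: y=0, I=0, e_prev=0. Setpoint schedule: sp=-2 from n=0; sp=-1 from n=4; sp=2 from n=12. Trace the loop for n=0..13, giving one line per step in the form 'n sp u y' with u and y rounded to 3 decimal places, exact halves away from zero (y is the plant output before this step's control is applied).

0 -2 -5.500 0.000
1 -2 -0.219 -1.375
2 -2 -3.990 -0.742
3 -2 -2.105 -1.369
4 -1 -0.889 -1.211
5 -1 -2.890 -0.827
6 -1 -1.648 -1.136
7 -1 -2.395 -0.980
8 -1 -1.911 -1.089
9 -1 -2.186 -1.022
10 -1 -1.994 -1.057
11 -1 -2.093 -1.027
12 2 6.235 -1.037
13 2 -1.721 1.040

(exact arithmetic carried between steps; '≈' marks a value shown rounded to 6 d.p. or computed from one; I and e_prev carry over from the previous line; the table rounds u and y to 3 d.p., halves away from zero)
n=0: y=0, sp=-2, e=sp−y=-2; I=-2, D=e−e_prev=-2; u=1·(-2)+1/2·(-2)+5/4·(-2)=-5.5; next y=1/2·0+1/4·(-5.5)=-1.375
n=1: y=-1.375, sp=-2, e=sp−y=-0.625; I=-2.625, D=e−e_prev=1.375; u=1·(-0.625)+1/2·(-2.625)+5/4·1.375=-0.21875; next y=1/2·(-1.375)+1/4·(-0.21875)≈-0.742188
n=2: y≈-0.742188, sp=-2, e=sp−y≈-1.257813; I≈-3.882813, D=e−e_prev≈-0.632813; u=1·(-1.257813)+1/2·(-3.882813)+5/4·(-0.632813)≈-3.990234; next y=1/2·(-0.742188)+1/4·(-3.990234)≈-1.368652
n=3: y≈-1.368652, sp=-2, e=sp−y≈-0.631348; I≈-4.514160, D=e−e_prev≈0.626465; u=1·(-0.631348)+1/2·(-4.514160)+5/4·0.626465≈-2.105347; next y=1/2·(-1.368652)+1/4·(-2.105347)≈-1.210663
n=4: y≈-1.210663, sp=-1, e=sp−y≈0.210663; I≈-4.303497, D=e−e_prev≈0.842010; u=1·0.210663+1/2·(-4.303497)+5/4·0.842010≈-0.888573; next y=1/2·(-1.210663)+1/4·(-0.888573)≈-0.827475
n=5: y≈-0.827475, sp=-1, e=sp−y≈-0.172525; I≈-4.476023, D=e−e_prev≈-0.383188; u=1·(-0.172525)+1/2·(-4.476023)+5/4·(-0.383188)≈-2.889522; next y=1/2·(-0.827475)+1/4·(-2.889522)≈-1.136118
n=6: y≈-1.136118, sp=-1, e=sp−y≈0.136118; I≈-4.339905, D=e−e_prev≈0.308643; u=1·0.136118+1/2·(-4.339905)+5/4·0.308643≈-1.648031; next y=1/2·(-1.136118)+1/4·(-1.648031)≈-0.980067
n=7: y≈-0.980067, sp=-1, e=sp−y≈-0.019933; I≈-4.359838, D=e−e_prev≈-0.156051; u=1·(-0.019933)+1/2·(-4.359838)+5/4·(-0.156051)≈-2.394917; next y=1/2·(-0.980067)+1/4·(-2.394917)≈-1.088762
n=8: y≈-1.088762, sp=-1, e=sp−y≈0.088762; I≈-4.271076, D=e−e_prev≈0.108696; u=1·0.088762+1/2·(-4.271076)+5/4·0.108696≈-1.910906; next y=1/2·(-1.088762)+1/4·(-1.910906)≈-1.022108
n=9: y≈-1.022108, sp=-1, e=sp−y≈0.022108; I≈-4.248968, D=e−e_prev≈-0.066655; u=1·0.022108+1/2·(-4.248968)+5/4·(-0.066655)≈-2.185695; next y=1/2·(-1.022108)+1/4·(-2.185695)≈-1.057478
n=10: y≈-1.057478, sp=-1, e=sp−y≈0.057478; I≈-4.191491, D=e−e_prev≈0.035370; u=1·0.057478+1/2·(-4.191491)+5/4·0.035370≈-1.994055; next y=1/2·(-1.057478)+1/4·(-1.994055)≈-1.027253
n=11: y≈-1.027253, sp=-1, e=sp−y≈0.027253; I≈-4.164238, D=e−e_prev≈-0.030225; u=1·0.027253+1/2·(-4.164238)+5/4·(-0.030225)≈-2.092648; next y=1/2·(-1.027253)+1/4·(-2.092648)≈-1.036788
n=12: y≈-1.036788, sp=2, e=sp−y≈3.036788; I≈-1.127450, D=e−e_prev≈3.009536; u=1·3.036788+1/2·(-1.127450)+5/4·3.009536≈6.234983; next y=1/2·(-1.036788)+1/4·6.234983≈1.040352
n=13: y≈1.040352, sp=2, e=sp−y≈0.959648; I≈-0.167801, D=e−e_prev≈-2.077140; u=1·0.959648+1/2·(-0.167801)+5/4·(-2.077140)≈-1.720677; next y=1/2·1.040352+1/4·(-1.720677)≈0.090007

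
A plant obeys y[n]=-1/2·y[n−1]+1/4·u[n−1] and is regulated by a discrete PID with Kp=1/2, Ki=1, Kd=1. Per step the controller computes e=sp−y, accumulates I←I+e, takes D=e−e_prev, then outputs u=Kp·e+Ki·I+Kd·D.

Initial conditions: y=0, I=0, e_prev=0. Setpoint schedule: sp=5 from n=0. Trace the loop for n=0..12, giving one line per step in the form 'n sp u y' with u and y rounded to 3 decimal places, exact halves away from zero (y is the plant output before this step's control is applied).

0 5 12.500 0.000
1 5 4.688 3.125
2 5 18.477 -0.391
3 5 7.339 4.814
4 5 26.197 -0.573
5 5 7.862 6.835
6 5 34.154 -1.452
7 5 5.527 9.265
8 5 43.267 -3.251
9 5 -0.229 12.442
10 5 54.822 -6.278
11 5 -10.427 16.845
12 5 70.536 -11.029

(exact arithmetic carried between steps; '≈' marks a value shown rounded to 6 d.p. or computed from one; I and e_prev carry over from the previous line; the table rounds u and y to 3 d.p., halves away from zero)
n=0: y=0, sp=5, e=sp−y=5; I=5, D=e−e_prev=5; u=1/2·5+1·5+1·5=12.5; next y=-1/2·0+1/4·12.5=3.125
n=1: y=3.125, sp=5, e=sp−y=1.875; I=6.875, D=e−e_prev=-3.125; u=1/2·1.875+1·6.875+1·(-3.125)=4.6875; next y=-1/2·3.125+1/4·4.6875=-0.390625
n=2: y=-0.390625, sp=5, e=sp−y=5.390625; I=12.265625, D=e−e_prev=3.515625; u=1/2·5.390625+1·12.265625+1·3.515625≈18.476563; next y=-1/2·(-0.390625)+1/4·18.476563≈4.814453
n=3: y≈4.814453, sp=5, e=sp−y≈0.185547; I≈12.451172, D=e−e_prev≈-5.205078; u=1/2·0.185547+1·12.451172+1·(-5.205078)≈7.338867; next y=-1/2·4.814453+1/4·7.338867≈-0.572510
n=4: y≈-0.572510, sp=5, e=sp−y≈5.572510; I≈18.023682, D=e−e_prev≈5.386963; u=1/2·5.572510+1·18.023682+1·5.386963≈26.196899; next y=-1/2·(-0.572510)+1/4·26.196899≈6.835480
n=5: y≈6.835480, sp=5, e=sp−y≈-1.835480; I≈16.188202, D=e−e_prev≈-7.407990; u=1/2·(-1.835480)+1·16.188202+1·(-7.407990)≈7.862473; next y=-1/2·6.835480+1/4·7.862473≈-1.452122
n=6: y≈-1.452122, sp=5, e=sp−y≈6.452122; I≈22.640324, D=e−e_prev≈8.287601; u=1/2·6.452122+1·22.640324+1·8.287601≈34.153986; next y=-1/2·(-1.452122)+1/4·34.153986≈9.264557
n=7: y≈9.264557, sp=5, e=sp−y≈-4.264557; I≈18.375766, D=e−e_prev≈-10.716679; u=1/2·(-4.264557)+1·18.375766+1·(-10.716679)≈5.526809; next y=-1/2·9.264557+1/4·5.526809≈-3.250577
n=8: y≈-3.250577, sp=5, e=sp−y≈8.250577; I≈26.626343, D=e−e_prev≈12.515134; u=1/2·8.250577+1·26.626343+1·12.515134≈43.266765; next y=-1/2·(-3.250577)+1/4·43.266765≈12.441980
n=9: y≈12.441980, sp=5, e=sp−y≈-7.441980; I≈19.184363, D=e−e_prev≈-15.692556; u=1/2·(-7.441980)+1·19.184363+1·(-15.692556)≈-0.229183; next y=-1/2·12.441980+1/4·(-0.229183)≈-6.278285
n=10: y≈-6.278285, sp=5, e=sp−y≈11.278285; I≈30.462649, D=e−e_prev≈18.720265; u=1/2·11.278285+1·30.462649+1·18.720265≈54.822056; next y=-1/2·(-6.278285)+1/4·54.822056≈16.844657
n=11: y≈16.844657, sp=5, e=sp−y≈-11.844657; I≈18.617992, D=e−e_prev≈-23.122942; u=1/2·(-11.844657)+1·18.617992+1·(-23.122942)≈-10.427279; next y=-1/2·16.844657+1/4·(-10.427279)≈-11.029148
n=12: y≈-11.029148, sp=5, e=sp−y≈16.029148; I≈34.647140, D=e−e_prev≈27.873805; u=1/2·16.029148+1·34.647140+1·27.873805≈70.535519; next y=-1/2·(-11.029148)+1/4·70.535519≈23.148454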